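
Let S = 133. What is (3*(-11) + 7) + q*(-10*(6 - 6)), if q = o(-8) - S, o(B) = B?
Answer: -26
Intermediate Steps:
q = -141 (q = -8 - 1*133 = -8 - 133 = -141)
(3*(-11) + 7) + q*(-10*(6 - 6)) = (3*(-11) + 7) - (-1410)*(6 - 6) = (-33 + 7) - (-1410)*0 = -26 - 141*0 = -26 + 0 = -26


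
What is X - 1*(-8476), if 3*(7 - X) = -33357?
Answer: 19602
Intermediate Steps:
X = 11126 (X = 7 - ⅓*(-33357) = 7 + 11119 = 11126)
X - 1*(-8476) = 11126 - 1*(-8476) = 11126 + 8476 = 19602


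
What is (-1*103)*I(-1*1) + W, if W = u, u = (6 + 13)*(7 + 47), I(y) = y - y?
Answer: 1026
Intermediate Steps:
I(y) = 0
u = 1026 (u = 19*54 = 1026)
W = 1026
(-1*103)*I(-1*1) + W = -1*103*0 + 1026 = -103*0 + 1026 = 0 + 1026 = 1026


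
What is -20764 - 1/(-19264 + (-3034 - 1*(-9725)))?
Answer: -261065771/12573 ≈ -20764.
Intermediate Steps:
-20764 - 1/(-19264 + (-3034 - 1*(-9725))) = -20764 - 1/(-19264 + (-3034 + 9725)) = -20764 - 1/(-19264 + 6691) = -20764 - 1/(-12573) = -20764 - 1*(-1/12573) = -20764 + 1/12573 = -261065771/12573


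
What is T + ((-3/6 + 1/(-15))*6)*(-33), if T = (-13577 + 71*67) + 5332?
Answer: -16879/5 ≈ -3375.8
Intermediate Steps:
T = -3488 (T = (-13577 + 4757) + 5332 = -8820 + 5332 = -3488)
T + ((-3/6 + 1/(-15))*6)*(-33) = -3488 + ((-3/6 + 1/(-15))*6)*(-33) = -3488 + ((-3*1/6 + 1*(-1/15))*6)*(-33) = -3488 + ((-1/2 - 1/15)*6)*(-33) = -3488 - 17/30*6*(-33) = -3488 - 17/5*(-33) = -3488 + 561/5 = -16879/5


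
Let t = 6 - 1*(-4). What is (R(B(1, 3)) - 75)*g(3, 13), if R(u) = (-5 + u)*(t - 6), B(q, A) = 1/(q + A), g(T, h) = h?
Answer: -1222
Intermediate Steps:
t = 10 (t = 6 + 4 = 10)
B(q, A) = 1/(A + q)
R(u) = -20 + 4*u (R(u) = (-5 + u)*(10 - 6) = (-5 + u)*4 = -20 + 4*u)
(R(B(1, 3)) - 75)*g(3, 13) = ((-20 + 4/(3 + 1)) - 75)*13 = ((-20 + 4/4) - 75)*13 = ((-20 + 4*(¼)) - 75)*13 = ((-20 + 1) - 75)*13 = (-19 - 75)*13 = -94*13 = -1222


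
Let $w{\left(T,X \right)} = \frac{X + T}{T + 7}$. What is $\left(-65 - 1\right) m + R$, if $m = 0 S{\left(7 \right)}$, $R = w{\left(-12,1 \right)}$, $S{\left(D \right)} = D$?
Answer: $\frac{11}{5} \approx 2.2$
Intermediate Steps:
$w{\left(T,X \right)} = \frac{T + X}{7 + T}$
$R = \frac{11}{5}$ ($R = \frac{-12 + 1}{7 - 12} = \frac{1}{-5} \left(-11\right) = \left(- \frac{1}{5}\right) \left(-11\right) = \frac{11}{5} \approx 2.2$)
$m = 0$ ($m = 0 \cdot 7 = 0$)
$\left(-65 - 1\right) m + R = \left(-65 - 1\right) 0 + \frac{11}{5} = \left(-66\right) 0 + \frac{11}{5} = 0 + \frac{11}{5} = \frac{11}{5}$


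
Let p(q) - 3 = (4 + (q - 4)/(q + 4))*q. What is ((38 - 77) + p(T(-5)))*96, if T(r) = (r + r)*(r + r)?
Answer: 569472/13 ≈ 43806.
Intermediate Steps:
T(r) = 4*r**2 (T(r) = (2*r)*(2*r) = 4*r**2)
p(q) = 3 + q*(4 + (-4 + q)/(4 + q)) (p(q) = 3 + (4 + (q - 4)/(q + 4))*q = 3 + (4 + (-4 + q)/(4 + q))*q = 3 + q*(4 + (-4 + q)/(4 + q)))
((38 - 77) + p(T(-5)))*96 = ((38 - 77) + (12 + 5*(4*(-5)**2)**2 + 15*(4*(-5)**2))/(4 + 4*(-5)**2))*96 = (-39 + (12 + 5*(4*25)**2 + 15*(4*25))/(4 + 4*25))*96 = (-39 + (12 + 5*100**2 + 15*100)/(4 + 100))*96 = (-39 + (12 + 5*10000 + 1500)/104)*96 = (-39 + (12 + 50000 + 1500)/104)*96 = (-39 + (1/104)*51512)*96 = (-39 + 6439/13)*96 = (5932/13)*96 = 569472/13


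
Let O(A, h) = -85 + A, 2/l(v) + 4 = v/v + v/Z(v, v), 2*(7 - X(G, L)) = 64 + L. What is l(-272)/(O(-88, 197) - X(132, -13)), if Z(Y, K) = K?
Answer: 2/309 ≈ 0.0064725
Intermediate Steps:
X(G, L) = -25 - L/2 (X(G, L) = 7 - (64 + L)/2 = 7 + (-32 - L/2) = -25 - L/2)
l(v) = -1 (l(v) = 2/(-4 + (v/v + v/v)) = 2/(-4 + (1 + 1)) = 2/(-4 + 2) = 2/(-2) = 2*(-½) = -1)
l(-272)/(O(-88, 197) - X(132, -13)) = -1/((-85 - 88) - (-25 - ½*(-13))) = -1/(-173 - (-25 + 13/2)) = -1/(-173 - 1*(-37/2)) = -1/(-173 + 37/2) = -1/(-309/2) = -1*(-2/309) = 2/309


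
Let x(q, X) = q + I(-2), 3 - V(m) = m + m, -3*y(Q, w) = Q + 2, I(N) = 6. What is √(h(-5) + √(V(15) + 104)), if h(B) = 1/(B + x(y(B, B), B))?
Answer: √(2 + 4*√77)/2 ≈ 3.0455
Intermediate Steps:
y(Q, w) = -⅔ - Q/3 (y(Q, w) = -(Q + 2)/3 = -(2 + Q)/3 = -⅔ - Q/3)
V(m) = 3 - 2*m (V(m) = 3 - (m + m) = 3 - 2*m)
x(q, X) = 6 + q (x(q, X) = q + 6 = 6 + q)
h(B) = 1/(16/3 + 2*B/3) (h(B) = 1/(B + (6 + (-⅔ - B/3))) = 1/(B + (16/3 - B/3)) = 1/(16/3 + 2*B/3))
√(h(-5) + √(V(15) + 104)) = √(3/(2*(8 - 5)) + √((3 - 2*15) + 104)) = √((3/2)/3 + √((3 - 30) + 104)) = √((3/2)*(⅓) + √(-27 + 104)) = √(½ + √77)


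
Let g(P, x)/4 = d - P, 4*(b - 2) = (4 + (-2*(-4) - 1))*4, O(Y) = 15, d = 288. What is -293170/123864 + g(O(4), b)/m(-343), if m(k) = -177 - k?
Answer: 21648317/5140356 ≈ 4.2114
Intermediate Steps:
b = 13 (b = 2 + ((4 + (-2*(-4) - 1))*4)/4 = 2 + ((4 + (8 - 1))*4)/4 = 2 + ((4 + 7)*4)/4 = 2 + (11*4)/4 = 2 + (¼)*44 = 2 + 11 = 13)
g(P, x) = 1152 - 4*P (g(P, x) = 4*(288 - P) = 1152 - 4*P)
-293170/123864 + g(O(4), b)/m(-343) = -293170/123864 + (1152 - 4*15)/(-177 - 1*(-343)) = -293170*1/123864 + (1152 - 60)/(-177 + 343) = -146585/61932 + 1092/166 = -146585/61932 + 1092*(1/166) = -146585/61932 + 546/83 = 21648317/5140356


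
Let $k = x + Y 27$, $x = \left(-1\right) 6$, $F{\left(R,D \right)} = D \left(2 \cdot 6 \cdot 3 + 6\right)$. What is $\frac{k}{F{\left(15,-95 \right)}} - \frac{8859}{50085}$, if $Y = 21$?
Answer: $- \frac{201413}{634410} \approx -0.31748$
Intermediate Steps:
$F{\left(R,D \right)} = 42 D$ ($F{\left(R,D \right)} = D \left(12 \cdot 3 + 6\right) = D \left(36 + 6\right) = D 42 = 42 D$)
$x = -6$
$k = 561$ ($k = -6 + 21 \cdot 27 = -6 + 567 = 561$)
$\frac{k}{F{\left(15,-95 \right)}} - \frac{8859}{50085} = \frac{561}{42 \left(-95\right)} - \frac{8859}{50085} = \frac{561}{-3990} - \frac{2953}{16695} = 561 \left(- \frac{1}{3990}\right) - \frac{2953}{16695} = - \frac{187}{1330} - \frac{2953}{16695} = - \frac{201413}{634410}$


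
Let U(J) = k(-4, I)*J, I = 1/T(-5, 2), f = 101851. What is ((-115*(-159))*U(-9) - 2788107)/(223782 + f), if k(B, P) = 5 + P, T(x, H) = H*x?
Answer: -93363/8458 ≈ -11.038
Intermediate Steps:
I = -1/10 (I = 1/(2*(-5)) = 1/(-10) = -1/10 ≈ -0.10000)
U(J) = 49*J/10 (U(J) = (5 - 1/10)*J = 49*J/10)
((-115*(-159))*U(-9) - 2788107)/(223782 + f) = ((-115*(-159))*((49/10)*(-9)) - 2788107)/(223782 + 101851) = (18285*(-441/10) - 2788107)/325633 = (-1612737/2 - 2788107)*(1/325633) = -7188951/2*1/325633 = -93363/8458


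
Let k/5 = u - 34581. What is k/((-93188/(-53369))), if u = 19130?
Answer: -4123022095/93188 ≈ -44244.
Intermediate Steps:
k = -77255 (k = 5*(19130 - 34581) = 5*(-15451) = -77255)
k/((-93188/(-53369))) = -77255/((-93188/(-53369))) = -77255/((-93188*(-1/53369))) = -77255/93188/53369 = -77255*53369/93188 = -4123022095/93188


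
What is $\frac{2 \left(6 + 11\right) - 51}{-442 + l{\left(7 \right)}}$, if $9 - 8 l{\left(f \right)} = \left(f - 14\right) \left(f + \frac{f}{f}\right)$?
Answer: $\frac{136}{3471} \approx 0.039182$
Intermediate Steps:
$l{\left(f \right)} = \frac{9}{8} - \frac{\left(1 + f\right) \left(-14 + f\right)}{8}$ ($l{\left(f \right)} = \frac{9}{8} - \frac{\left(f - 14\right) \left(f + \frac{f}{f}\right)}{8} = \frac{9}{8} - \frac{\left(f - 14\right) \left(f + 1\right)}{8} = \frac{9}{8} - \frac{\left(-14 + f\right) \left(1 + f\right)}{8} = \frac{9}{8} - \frac{\left(1 + f\right) \left(-14 + f\right)}{8}$)
$\frac{2 \left(6 + 11\right) - 51}{-442 + l{\left(7 \right)}} = \frac{2 \left(6 + 11\right) - 51}{-442 + \left(\frac{23}{8} - \frac{7^{2}}{8} + \frac{13}{8} \cdot 7\right)} = \frac{2 \cdot 17 - 51}{-442 + \left(\frac{23}{8} - \frac{49}{8} + \frac{91}{8}\right)} = \frac{34 - 51}{-442 + \left(\frac{23}{8} - \frac{49}{8} + \frac{91}{8}\right)} = - \frac{17}{-442 + \frac{65}{8}} = - \frac{17}{- \frac{3471}{8}} = \left(-17\right) \left(- \frac{8}{3471}\right) = \frac{136}{3471}$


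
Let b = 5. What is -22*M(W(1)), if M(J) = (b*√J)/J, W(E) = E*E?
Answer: -110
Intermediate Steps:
W(E) = E²
M(J) = 5/√J (M(J) = (5*√J)/J = 5/√J)
-22*M(W(1)) = -110/√(1²) = -110/√1 = -110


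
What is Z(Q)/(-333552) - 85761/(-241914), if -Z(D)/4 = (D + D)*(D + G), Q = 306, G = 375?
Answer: 2999289441/560353462 ≈ 5.3525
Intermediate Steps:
Z(D) = -8*D*(375 + D) (Z(D) = -4*(D + D)*(D + 375) = -4*2*D*(375 + D) = -8*D*(375 + D))
Z(Q)/(-333552) - 85761/(-241914) = -8*306*(375 + 306)/(-333552) - 85761/(-241914) = -8*306*681*(-1/333552) - 85761*(-1/241914) = -1667088*(-1/333552) + 28587/80638 = 34731/6949 + 28587/80638 = 2999289441/560353462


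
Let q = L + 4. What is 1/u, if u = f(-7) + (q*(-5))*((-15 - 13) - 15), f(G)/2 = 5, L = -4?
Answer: 1/10 ≈ 0.10000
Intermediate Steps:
f(G) = 10 (f(G) = 2*5 = 10)
q = 0 (q = -4 + 4 = 0)
u = 10 (u = 10 + (0*(-5))*((-15 - 13) - 15) = 10 + 0*(-28 - 15) = 10 + 0*(-43) = 10 + 0 = 10)
1/u = 1/10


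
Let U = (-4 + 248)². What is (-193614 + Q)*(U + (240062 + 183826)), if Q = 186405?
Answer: -3485003616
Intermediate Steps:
U = 59536 (U = 244² = 59536)
(-193614 + Q)*(U + (240062 + 183826)) = (-193614 + 186405)*(59536 + (240062 + 183826)) = -7209*(59536 + 423888) = -7209*483424 = -3485003616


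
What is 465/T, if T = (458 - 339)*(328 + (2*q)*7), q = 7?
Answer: 155/16898 ≈ 0.0091727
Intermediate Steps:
T = 50694 (T = (458 - 339)*(328 + (2*7)*7) = 119*(328 + 14*7) = 119*(328 + 98) = 119*426 = 50694)
465/T = 465/50694 = 465*(1/50694) = 155/16898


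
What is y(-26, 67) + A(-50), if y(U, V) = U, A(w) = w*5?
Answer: -276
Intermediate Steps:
A(w) = 5*w
y(-26, 67) + A(-50) = -26 + 5*(-50) = -26 - 250 = -276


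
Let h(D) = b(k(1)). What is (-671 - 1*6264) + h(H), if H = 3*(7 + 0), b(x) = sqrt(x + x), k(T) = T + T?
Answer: -6933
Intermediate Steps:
k(T) = 2*T
b(x) = sqrt(2)*sqrt(x) (b(x) = sqrt(2*x) = sqrt(2)*sqrt(x))
H = 21 (H = 3*7 = 21)
h(D) = 2 (h(D) = sqrt(2)*sqrt(2*1) = sqrt(2)*sqrt(2) = 2)
(-671 - 1*6264) + h(H) = (-671 - 1*6264) + 2 = (-671 - 6264) + 2 = -6935 + 2 = -6933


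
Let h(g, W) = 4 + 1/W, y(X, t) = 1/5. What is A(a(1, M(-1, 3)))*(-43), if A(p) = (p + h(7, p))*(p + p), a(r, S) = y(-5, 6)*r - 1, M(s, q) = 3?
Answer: 3354/25 ≈ 134.16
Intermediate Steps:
y(X, t) = ⅕
a(r, S) = -1 + r/5 (a(r, S) = r/5 - 1 = -1 + r/5)
A(p) = 2*p*(4 + p + 1/p) (A(p) = (p + (4 + 1/p))*(p + p) = (4 + p + 1/p)*(2*p) = 2*p*(4 + p + 1/p))
A(a(1, M(-1, 3)))*(-43) = (2 + 2*(-1 + (⅕)*1)² + 8*(-1 + (⅕)*1))*(-43) = (2 + 2*(-1 + ⅕)² + 8*(-1 + ⅕))*(-43) = (2 + 2*(-⅘)² + 8*(-⅘))*(-43) = (2 + 2*(16/25) - 32/5)*(-43) = (2 + 32/25 - 32/5)*(-43) = -78/25*(-43) = 3354/25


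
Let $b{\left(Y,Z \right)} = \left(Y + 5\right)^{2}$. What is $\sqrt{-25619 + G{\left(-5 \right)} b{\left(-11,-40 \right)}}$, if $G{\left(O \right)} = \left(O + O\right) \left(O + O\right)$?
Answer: $i \sqrt{22019} \approx 148.39 i$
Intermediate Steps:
$b{\left(Y,Z \right)} = \left(5 + Y\right)^{2}$
$G{\left(O \right)} = 4 O^{2}$ ($G{\left(O \right)} = 2 O 2 O = 4 O^{2}$)
$\sqrt{-25619 + G{\left(-5 \right)} b{\left(-11,-40 \right)}} = \sqrt{-25619 + 4 \left(-5\right)^{2} \left(5 - 11\right)^{2}} = \sqrt{-25619 + 4 \cdot 25 \left(-6\right)^{2}} = \sqrt{-25619 + 100 \cdot 36} = \sqrt{-25619 + 3600} = \sqrt{-22019} = i \sqrt{22019}$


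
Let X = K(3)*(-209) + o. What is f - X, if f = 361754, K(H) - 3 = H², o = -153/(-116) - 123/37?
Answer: 1563421111/4292 ≈ 3.6426e+5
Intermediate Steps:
o = -8607/4292 (o = -153*(-1/116) - 123*1/37 = 153/116 - 123/37 = -8607/4292 ≈ -2.0054)
K(H) = 3 + H²
X = -10772943/4292 (X = (3 + 3²)*(-209) - 8607/4292 = (3 + 9)*(-209) - 8607/4292 = 12*(-209) - 8607/4292 = -2508 - 8607/4292 = -10772943/4292 ≈ -2510.0)
f - X = 361754 - 1*(-10772943/4292) = 361754 + 10772943/4292 = 1563421111/4292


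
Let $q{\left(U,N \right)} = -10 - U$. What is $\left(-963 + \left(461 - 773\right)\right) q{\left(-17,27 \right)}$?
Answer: $-8925$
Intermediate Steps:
$\left(-963 + \left(461 - 773\right)\right) q{\left(-17,27 \right)} = \left(-963 + \left(461 - 773\right)\right) \left(-10 - -17\right) = \left(-963 - 312\right) \left(-10 + 17\right) = \left(-1275\right) 7 = -8925$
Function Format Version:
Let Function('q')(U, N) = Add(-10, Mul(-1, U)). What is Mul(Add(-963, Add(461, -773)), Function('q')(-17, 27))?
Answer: -8925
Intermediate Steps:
Mul(Add(-963, Add(461, -773)), Function('q')(-17, 27)) = Mul(Add(-963, Add(461, -773)), Add(-10, Mul(-1, -17))) = Mul(Add(-963, -312), Add(-10, 17)) = Mul(-1275, 7) = -8925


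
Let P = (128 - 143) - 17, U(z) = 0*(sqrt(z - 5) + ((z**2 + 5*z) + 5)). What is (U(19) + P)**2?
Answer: 1024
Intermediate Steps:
U(z) = 0 (U(z) = 0*(sqrt(-5 + z) + (5 + z**2 + 5*z)) = 0*(5 + z**2 + sqrt(-5 + z) + 5*z) = 0)
P = -32 (P = -15 - 17 = -32)
(U(19) + P)**2 = (0 - 32)**2 = (-32)**2 = 1024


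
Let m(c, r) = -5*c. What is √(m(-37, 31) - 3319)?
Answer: I*√3134 ≈ 55.982*I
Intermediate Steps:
√(m(-37, 31) - 3319) = √(-5*(-37) - 3319) = √(185 - 3319) = √(-3134) = I*√3134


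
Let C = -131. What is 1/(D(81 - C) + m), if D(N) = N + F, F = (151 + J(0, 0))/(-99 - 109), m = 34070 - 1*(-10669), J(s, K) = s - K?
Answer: 208/9349657 ≈ 2.2247e-5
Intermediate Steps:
m = 44739 (m = 34070 + 10669 = 44739)
F = -151/208 (F = (151 + (0 - 1*0))/(-99 - 109) = (151 + (0 + 0))/(-208) = (151 + 0)*(-1/208) = 151*(-1/208) = -151/208 ≈ -0.72596)
D(N) = -151/208 + N (D(N) = N - 151/208 = -151/208 + N)
1/(D(81 - C) + m) = 1/((-151/208 + (81 - 1*(-131))) + 44739) = 1/((-151/208 + (81 + 131)) + 44739) = 1/((-151/208 + 212) + 44739) = 1/(43945/208 + 44739) = 1/(9349657/208) = 208/9349657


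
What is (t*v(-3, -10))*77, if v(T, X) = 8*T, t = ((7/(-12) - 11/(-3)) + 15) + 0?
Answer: -33418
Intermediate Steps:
t = 217/12 (t = ((7*(-1/12) - 11*(-⅓)) + 15) + 0 = ((-7/12 + 11/3) + 15) + 0 = (37/12 + 15) + 0 = 217/12 + 0 = 217/12 ≈ 18.083)
(t*v(-3, -10))*77 = (217*(8*(-3))/12)*77 = ((217/12)*(-24))*77 = -434*77 = -33418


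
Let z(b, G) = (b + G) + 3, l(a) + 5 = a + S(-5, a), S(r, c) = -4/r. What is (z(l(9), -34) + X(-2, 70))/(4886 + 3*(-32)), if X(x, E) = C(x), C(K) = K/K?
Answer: -63/11975 ≈ -0.0052610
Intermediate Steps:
C(K) = 1
l(a) = -21/5 + a (l(a) = -5 + (a - 4/(-5)) = -5 + (a - 4*(-1/5)) = -5 + (a + 4/5) = -5 + (4/5 + a) = -21/5 + a)
X(x, E) = 1
z(b, G) = 3 + G + b (z(b, G) = (G + b) + 3 = 3 + G + b)
(z(l(9), -34) + X(-2, 70))/(4886 + 3*(-32)) = ((3 - 34 + (-21/5 + 9)) + 1)/(4886 + 3*(-32)) = ((3 - 34 + 24/5) + 1)/(4886 - 96) = (-131/5 + 1)/4790 = -126/5*1/4790 = -63/11975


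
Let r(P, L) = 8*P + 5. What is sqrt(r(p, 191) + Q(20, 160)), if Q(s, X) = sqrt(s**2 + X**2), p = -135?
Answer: sqrt(-1075 + 20*sqrt(65)) ≈ 30.228*I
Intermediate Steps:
Q(s, X) = sqrt(X**2 + s**2)
r(P, L) = 5 + 8*P
sqrt(r(p, 191) + Q(20, 160)) = sqrt((5 + 8*(-135)) + sqrt(160**2 + 20**2)) = sqrt((5 - 1080) + sqrt(25600 + 400)) = sqrt(-1075 + sqrt(26000)) = sqrt(-1075 + 20*sqrt(65))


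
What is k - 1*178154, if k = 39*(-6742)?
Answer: -441092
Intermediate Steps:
k = -262938
k - 1*178154 = -262938 - 1*178154 = -262938 - 178154 = -441092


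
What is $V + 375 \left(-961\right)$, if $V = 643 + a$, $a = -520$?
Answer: $-360252$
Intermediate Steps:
$V = 123$ ($V = 643 - 520 = 123$)
$V + 375 \left(-961\right) = 123 + 375 \left(-961\right) = 123 - 360375 = -360252$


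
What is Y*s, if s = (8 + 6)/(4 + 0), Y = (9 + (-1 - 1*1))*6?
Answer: 147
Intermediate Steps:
Y = 42 (Y = (9 + (-1 - 1))*6 = (9 - 2)*6 = 7*6 = 42)
s = 7/2 (s = 14/4 = 14*(1/4) = 7/2 ≈ 3.5000)
Y*s = 42*(7/2) = 147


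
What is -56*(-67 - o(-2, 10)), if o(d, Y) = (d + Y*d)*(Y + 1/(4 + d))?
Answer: -9184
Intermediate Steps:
o(d, Y) = (Y + 1/(4 + d))*(d + Y*d)
-56*(-67 - o(-2, 10)) = -56*(-67 - (-2)*(1 + 4*10² + 5*10 + 10*(-2) - 2*10²)/(4 - 2)) = -56*(-67 - (-2)*(1 + 4*100 + 50 - 20 - 2*100)/2) = -56*(-67 - (-2)*(1 + 400 + 50 - 20 - 200)/2) = -56*(-67 - (-2)*231/2) = -56*(-67 - 1*(-231)) = -56*(-67 + 231) = -56*164 = -9184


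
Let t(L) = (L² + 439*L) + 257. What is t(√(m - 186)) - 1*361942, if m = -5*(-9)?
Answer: -361826 + 439*I*√141 ≈ -3.6183e+5 + 5212.8*I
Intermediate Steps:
m = 45
t(L) = 257 + L² + 439*L
t(√(m - 186)) - 1*361942 = (257 + (√(45 - 186))² + 439*√(45 - 186)) - 1*361942 = (257 + (√(-141))² + 439*√(-141)) - 361942 = (257 + (I*√141)² + 439*(I*√141)) - 361942 = (257 - 141 + 439*I*√141) - 361942 = (116 + 439*I*√141) - 361942 = -361826 + 439*I*√141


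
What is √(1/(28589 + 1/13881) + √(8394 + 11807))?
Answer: √(5508590314710 + 157485088904088100*√20201)/396843910 ≈ 11.922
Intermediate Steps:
√(1/(28589 + 1/13881) + √(8394 + 11807)) = √(1/(28589 + 1/13881) + √20201) = √(1/(396843910/13881) + √20201) = √(13881/396843910 + √20201)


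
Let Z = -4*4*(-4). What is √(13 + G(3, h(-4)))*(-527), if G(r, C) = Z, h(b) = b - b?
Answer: -527*√77 ≈ -4624.4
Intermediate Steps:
h(b) = 0
Z = 64 (Z = -16*(-4) = 64)
G(r, C) = 64
√(13 + G(3, h(-4)))*(-527) = √(13 + 64)*(-527) = √77*(-527) = -527*√77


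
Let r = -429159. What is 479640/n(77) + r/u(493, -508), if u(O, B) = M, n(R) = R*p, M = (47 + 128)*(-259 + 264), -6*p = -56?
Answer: 1703001/9625 ≈ 176.94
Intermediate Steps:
p = 28/3 (p = -⅙*(-56) = 28/3 ≈ 9.3333)
M = 875 (M = 175*5 = 875)
n(R) = 28*R/3 (n(R) = R*(28/3) = 28*R/3)
u(O, B) = 875
479640/n(77) + r/u(493, -508) = 479640/(((28/3)*77)) - 429159/875 = 479640/(2156/3) - 429159*1/875 = 479640*(3/2156) - 429159/875 = 51390/77 - 429159/875 = 1703001/9625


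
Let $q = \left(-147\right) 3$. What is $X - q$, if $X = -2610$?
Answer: $-2169$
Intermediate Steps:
$q = -441$
$X - q = -2610 - -441 = -2610 + 441 = -2169$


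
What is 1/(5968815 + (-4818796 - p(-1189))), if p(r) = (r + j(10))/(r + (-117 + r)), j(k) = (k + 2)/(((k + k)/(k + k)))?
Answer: 2495/2869296228 ≈ 8.6955e-7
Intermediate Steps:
j(k) = 2 + k (j(k) = (2 + k)/(((2*k)/((2*k)))) = (2 + k)/(((2*k)*(1/(2*k)))) = (2 + k)/1 = (2 + k)*1 = 2 + k)
p(r) = (12 + r)/(-117 + 2*r) (p(r) = (r + (2 + 10))/(r + (-117 + r)) = (r + 12)/(-117 + 2*r) = (12 + r)/(-117 + 2*r))
1/(5968815 + (-4818796 - p(-1189))) = 1/(5968815 + (-4818796 - (12 - 1189)/(-117 + 2*(-1189)))) = 1/(5968815 + (-4818796 - (-1177)/(-117 - 2378))) = 1/(5968815 + (-4818796 - (-1177)/(-2495))) = 1/(5968815 + (-4818796 - (-1)*(-1177)/2495)) = 1/(5968815 + (-4818796 - 1*1177/2495)) = 1/(5968815 + (-4818796 - 1177/2495)) = 1/(5968815 - 12022897197/2495) = 1/(2869296228/2495) = 2495/2869296228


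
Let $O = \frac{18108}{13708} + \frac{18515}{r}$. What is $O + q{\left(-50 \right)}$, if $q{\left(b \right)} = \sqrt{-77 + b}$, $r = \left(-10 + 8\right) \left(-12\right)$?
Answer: $\frac{63559553}{82248} + i \sqrt{127} \approx 772.78 + 11.269 i$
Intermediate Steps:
$r = 24$ ($r = \left(-2\right) \left(-12\right) = 24$)
$O = \frac{63559553}{82248}$ ($O = \frac{18108}{13708} + \frac{18515}{24} = 18108 \cdot \frac{1}{13708} + 18515 \cdot \frac{1}{24} = \frac{4527}{3427} + \frac{18515}{24} = \frac{63559553}{82248} \approx 772.78$)
$O + q{\left(-50 \right)} = \frac{63559553}{82248} + \sqrt{-77 - 50} = \frac{63559553}{82248} + \sqrt{-127} = \frac{63559553}{82248} + i \sqrt{127}$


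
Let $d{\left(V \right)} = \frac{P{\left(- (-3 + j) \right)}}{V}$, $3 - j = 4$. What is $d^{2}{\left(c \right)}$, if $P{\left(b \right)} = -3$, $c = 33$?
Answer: $\frac{1}{121} \approx 0.0082645$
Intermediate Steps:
$j = -1$ ($j = 3 - 4 = -1$)
$d{\left(V \right)} = - \frac{3}{V}$
$d^{2}{\left(c \right)} = \left(- \frac{3}{33}\right)^{2} = \left(\left(-3\right) \frac{1}{33}\right)^{2} = \left(- \frac{1}{11}\right)^{2} = \frac{1}{121}$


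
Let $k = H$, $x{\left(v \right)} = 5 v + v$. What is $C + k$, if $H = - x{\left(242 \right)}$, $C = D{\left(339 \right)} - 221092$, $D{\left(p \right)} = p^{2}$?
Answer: $-107623$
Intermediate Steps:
$x{\left(v \right)} = 6 v$
$C = -106171$ ($C = 339^{2} - 221092 = 114921 - 221092 = -106171$)
$H = -1452$ ($H = - 6 \cdot 242 = \left(-1\right) 1452 = -1452$)
$k = -1452$
$C + k = -106171 - 1452 = -107623$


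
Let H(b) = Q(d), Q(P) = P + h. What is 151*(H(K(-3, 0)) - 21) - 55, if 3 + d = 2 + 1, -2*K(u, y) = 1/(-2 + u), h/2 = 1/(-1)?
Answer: -3528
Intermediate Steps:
h = -2 (h = 2/(-1) = 2*(-1) = -2)
K(u, y) = -1/(2*(-2 + u))
d = 0 (d = -3 + (2 + 1) = -3 + 3 = 0)
Q(P) = -2 + P (Q(P) = P - 2 = -2 + P)
H(b) = -2 (H(b) = -2 + 0 = -2)
151*(H(K(-3, 0)) - 21) - 55 = 151*(-2 - 21) - 55 = 151*(-23) - 55 = -3473 - 55 = -3528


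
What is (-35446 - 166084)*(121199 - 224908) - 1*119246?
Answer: 20900355524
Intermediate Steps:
(-35446 - 166084)*(121199 - 224908) - 1*119246 = -201530*(-103709) - 119246 = 20900474770 - 119246 = 20900355524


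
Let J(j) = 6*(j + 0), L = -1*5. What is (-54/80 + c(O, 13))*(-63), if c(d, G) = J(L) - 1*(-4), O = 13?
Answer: 67221/40 ≈ 1680.5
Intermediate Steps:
L = -5
J(j) = 6*j
c(d, G) = -26 (c(d, G) = 6*(-5) - 1*(-4) = -30 + 4 = -26)
(-54/80 + c(O, 13))*(-63) = (-54/80 - 26)*(-63) = (-54*1/80 - 26)*(-63) = (-27/40 - 26)*(-63) = -1067/40*(-63) = 67221/40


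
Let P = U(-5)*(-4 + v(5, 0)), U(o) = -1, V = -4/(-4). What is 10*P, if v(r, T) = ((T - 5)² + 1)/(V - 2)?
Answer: 300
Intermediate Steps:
V = 1 (V = -4*(-¼) = 1)
v(r, T) = -1 - (-5 + T)² (v(r, T) = ((T - 5)² + 1)/(1 - 2) = ((-5 + T)² + 1)/(-1) = (1 + (-5 + T)²)*(-1) = -1 - (-5 + T)²)
P = 30 (P = -(-4 + (-1 - (-5 + 0)²)) = -(-4 + (-1 - 1*(-5)²)) = -(-4 + (-1 - 1*25)) = -(-4 + (-1 - 25)) = -(-4 - 26) = -1*(-30) = 30)
10*P = 10*30 = 300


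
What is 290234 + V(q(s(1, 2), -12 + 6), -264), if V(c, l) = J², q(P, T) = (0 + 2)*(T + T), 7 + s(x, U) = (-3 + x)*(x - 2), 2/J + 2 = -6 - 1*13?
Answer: 127993198/441 ≈ 2.9023e+5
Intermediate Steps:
J = -2/21 (J = 2/(-2 + (-6 - 1*13)) = 2/(-2 + (-6 - 13)) = 2/(-2 - 19) = 2/(-21) = 2*(-1/21) = -2/21 ≈ -0.095238)
s(x, U) = -7 + (-3 + x)*(-2 + x) (s(x, U) = -7 + (-3 + x)*(x - 2) = -7 + (-3 + x)*(-2 + x))
q(P, T) = 4*T (q(P, T) = 2*(2*T) = 4*T)
V(c, l) = 4/441 (V(c, l) = (-2/21)² = 4/441)
290234 + V(q(s(1, 2), -12 + 6), -264) = 290234 + 4/441 = 127993198/441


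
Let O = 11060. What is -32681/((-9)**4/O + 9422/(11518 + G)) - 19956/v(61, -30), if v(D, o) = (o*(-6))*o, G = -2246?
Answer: -94240454851709/4641775650 ≈ -20303.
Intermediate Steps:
v(D, o) = -6*o**2 (v(D, o) = (-6*o)*o = -6*o**2)
-32681/((-9)**4/O + 9422/(11518 + G)) - 19956/v(61, -30) = -32681/((-9)**4/11060 + 9422/(11518 - 2246)) - 19956/((-6*(-30)**2)) = -32681/(6561*(1/11060) + 9422/9272) - 19956/((-6*900)) = -32681/(6561/11060 + 9422*(1/9272)) - 19956/(-5400) = -32681/(6561/11060 + 4711/4636) - 19956*(-1/5400) = -32681/10315057/6409270 + 1663/450 = -32681*6409270/10315057 + 1663/450 = -209461352870/10315057 + 1663/450 = -94240454851709/4641775650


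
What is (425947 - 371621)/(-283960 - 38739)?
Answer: -54326/322699 ≈ -0.16835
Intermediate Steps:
(425947 - 371621)/(-283960 - 38739) = 54326/(-322699) = 54326*(-1/322699) = -54326/322699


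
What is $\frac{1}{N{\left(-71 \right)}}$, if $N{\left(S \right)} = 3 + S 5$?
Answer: $- \frac{1}{352} \approx -0.0028409$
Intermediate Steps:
$N{\left(S \right)} = 3 + 5 S$
$\frac{1}{N{\left(-71 \right)}} = \frac{1}{3 + 5 \left(-71\right)} = \frac{1}{3 - 355} = \frac{1}{-352} = - \frac{1}{352}$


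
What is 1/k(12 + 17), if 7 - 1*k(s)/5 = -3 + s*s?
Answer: -1/4155 ≈ -0.00024067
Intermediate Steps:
k(s) = 50 - 5*s**2 (k(s) = 35 - 5*(-3 + s*s) = 35 - 5*(-3 + s**2) = 35 + (15 - 5*s**2) = 50 - 5*s**2)
1/k(12 + 17) = 1/(50 - 5*(12 + 17)**2) = 1/(50 - 5*29**2) = 1/(50 - 5*841) = 1/(50 - 4205) = 1/(-4155) = -1/4155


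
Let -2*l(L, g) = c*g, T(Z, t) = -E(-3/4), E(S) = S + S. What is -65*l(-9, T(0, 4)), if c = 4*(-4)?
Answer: -780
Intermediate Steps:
c = -16
E(S) = 2*S
T(Z, t) = 3/2 (T(Z, t) = -2*(-3/4) = -2*(-3*¼) = -2*(-3)/4 = -1*(-3/2) = 3/2)
l(L, g) = 8*g (l(L, g) = -(-8)*g = 8*g)
-65*l(-9, T(0, 4)) = -520*3/2 = -65*12 = -780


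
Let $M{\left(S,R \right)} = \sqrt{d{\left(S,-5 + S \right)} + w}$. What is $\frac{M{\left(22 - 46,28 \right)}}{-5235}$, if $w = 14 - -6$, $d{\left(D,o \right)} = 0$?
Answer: $- \frac{2 \sqrt{5}}{5235} \approx -0.00085428$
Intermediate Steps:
$w = 20$ ($w = 14 + 6 = 20$)
$M{\left(S,R \right)} = 2 \sqrt{5}$ ($M{\left(S,R \right)} = \sqrt{0 + 20} = \sqrt{20} = 2 \sqrt{5}$)
$\frac{M{\left(22 - 46,28 \right)}}{-5235} = \frac{2 \sqrt{5}}{-5235} = 2 \sqrt{5} \left(- \frac{1}{5235}\right) = - \frac{2 \sqrt{5}}{5235}$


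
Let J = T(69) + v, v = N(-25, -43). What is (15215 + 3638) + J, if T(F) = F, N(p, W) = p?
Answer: 18897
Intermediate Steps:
v = -25
J = 44 (J = 69 - 25 = 44)
(15215 + 3638) + J = (15215 + 3638) + 44 = 18853 + 44 = 18897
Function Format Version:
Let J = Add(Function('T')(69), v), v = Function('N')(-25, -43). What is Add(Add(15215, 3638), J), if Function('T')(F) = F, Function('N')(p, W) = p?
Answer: 18897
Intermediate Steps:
v = -25
J = 44 (J = Add(69, -25) = 44)
Add(Add(15215, 3638), J) = Add(Add(15215, 3638), 44) = Add(18853, 44) = 18897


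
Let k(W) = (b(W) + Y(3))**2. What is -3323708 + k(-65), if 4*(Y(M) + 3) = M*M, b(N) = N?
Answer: -53110159/16 ≈ -3.3194e+6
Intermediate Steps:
Y(M) = -3 + M**2/4 (Y(M) = -3 + (M*M)/4 = -3 + M**2/4)
k(W) = (-3/4 + W)**2 (k(W) = (W + (-3 + (1/4)*3**2))**2 = (W + (-3 + (1/4)*9))**2 = (W + (-3 + 9/4))**2 = (W - 3/4)**2 = (-3/4 + W)**2)
-3323708 + k(-65) = -3323708 + (-3 + 4*(-65))**2/16 = -3323708 + (-3 - 260)**2/16 = -3323708 + (1/16)*(-263)**2 = -3323708 + (1/16)*69169 = -3323708 + 69169/16 = -53110159/16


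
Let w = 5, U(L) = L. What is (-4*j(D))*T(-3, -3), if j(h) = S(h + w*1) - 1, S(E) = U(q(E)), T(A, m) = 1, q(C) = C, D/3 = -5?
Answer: 44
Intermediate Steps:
D = -15 (D = 3*(-5) = -15)
S(E) = E
j(h) = 4 + h (j(h) = (h + 5*1) - 1 = (h + 5) - 1 = (5 + h) - 1 = 4 + h)
(-4*j(D))*T(-3, -3) = -4*(4 - 15)*1 = -4*(-11)*1 = 44*1 = 44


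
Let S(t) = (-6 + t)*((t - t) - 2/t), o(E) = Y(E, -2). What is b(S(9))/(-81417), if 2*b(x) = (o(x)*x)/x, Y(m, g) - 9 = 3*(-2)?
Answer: -1/54278 ≈ -1.8424e-5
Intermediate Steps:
Y(m, g) = 3 (Y(m, g) = 9 + 3*(-2) = 9 - 6 = 3)
o(E) = 3
S(t) = -2*(-6 + t)/t (S(t) = (-6 + t)*(0 - 2/t) = (-6 + t)*(-2/t) = -2*(-6 + t)/t)
b(x) = 3/2 (b(x) = ((3*x)/x)/2 = (½)*3 = 3/2)
b(S(9))/(-81417) = (3/2)/(-81417) = (3/2)*(-1/81417) = -1/54278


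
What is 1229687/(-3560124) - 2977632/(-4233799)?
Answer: 5394491555455/15072849431076 ≈ 0.35789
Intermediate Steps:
1229687/(-3560124) - 2977632/(-4233799) = 1229687*(-1/3560124) - 2977632*(-1/4233799) = -1229687/3560124 + 2977632/4233799 = 5394491555455/15072849431076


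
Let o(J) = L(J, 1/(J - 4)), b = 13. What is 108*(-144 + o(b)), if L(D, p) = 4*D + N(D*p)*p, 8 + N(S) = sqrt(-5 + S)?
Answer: -10032 + 16*I*sqrt(2) ≈ -10032.0 + 22.627*I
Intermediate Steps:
N(S) = -8 + sqrt(-5 + S)
L(D, p) = 4*D + p*(-8 + sqrt(-5 + D*p)) (L(D, p) = 4*D + (-8 + sqrt(-5 + D*p))*p = 4*D + p*(-8 + sqrt(-5 + D*p)))
o(J) = 4*J + (-8 + sqrt(-5 + J/(-4 + J)))/(-4 + J) (o(J) = 4*J + (-8 + sqrt(-5 + J/(J - 4)))/(J - 4) = 4*J + (-8 + sqrt(-5 + J/(-4 + J)))/(-4 + J))
108*(-144 + o(b)) = 108*(-144 + 2*(-4 + sqrt((5 - 1*13)/(-4 + 13)) + 2*13*(-4 + 13))/(-4 + 13)) = 108*(-144 + 2*(-4 + sqrt((5 - 13)/9) + 2*13*9)/9) = 108*(-144 + 2*(1/9)*(-4 + sqrt((1/9)*(-8)) + 234)) = 108*(-144 + 2*(1/9)*(-4 + sqrt(-8/9) + 234)) = 108*(-144 + 2*(1/9)*(-4 + 2*I*sqrt(2)/3 + 234)) = 108*(-144 + 2*(1/9)*(230 + 2*I*sqrt(2)/3)) = 108*(-144 + (460/9 + 4*I*sqrt(2)/27)) = 108*(-836/9 + 4*I*sqrt(2)/27) = -10032 + 16*I*sqrt(2)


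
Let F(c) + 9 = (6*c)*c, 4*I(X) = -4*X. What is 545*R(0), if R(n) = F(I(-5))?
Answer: 76845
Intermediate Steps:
I(X) = -X (I(X) = (-4*X)/4 = -X)
F(c) = -9 + 6*c**2 (F(c) = -9 + (6*c)*c = -9 + 6*c**2)
R(n) = 141 (R(n) = -9 + 6*(-1*(-5))**2 = -9 + 6*5**2 = -9 + 6*25 = -9 + 150 = 141)
545*R(0) = 545*141 = 76845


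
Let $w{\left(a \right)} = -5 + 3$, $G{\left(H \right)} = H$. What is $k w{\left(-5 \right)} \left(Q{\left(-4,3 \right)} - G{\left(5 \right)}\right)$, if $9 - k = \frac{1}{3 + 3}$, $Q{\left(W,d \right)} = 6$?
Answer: $- \frac{53}{3} \approx -17.667$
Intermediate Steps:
$w{\left(a \right)} = -2$
$k = \frac{53}{6}$ ($k = 9 - \frac{1}{3 + 3} = 9 - \frac{1}{6} = \frac{53}{6} \approx 8.8333$)
$k w{\left(-5 \right)} \left(Q{\left(-4,3 \right)} - G{\left(5 \right)}\right) = \frac{53}{6} \left(-2\right) \left(6 - 5\right) = - \frac{53 \left(6 - 5\right)}{3} = \left(- \frac{53}{3}\right) 1 = - \frac{53}{3}$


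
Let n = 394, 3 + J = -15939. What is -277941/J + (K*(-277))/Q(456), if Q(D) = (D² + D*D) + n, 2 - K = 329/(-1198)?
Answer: 23098906295073/1325010476876 ≈ 17.433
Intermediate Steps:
J = -15942 (J = -3 - 15939 = -15942)
K = 2725/1198 (K = 2 - 329/(-1198) = 2 - 329*(-1)/1198 = 2 - 1*(-329/1198) = 2 + 329/1198 = 2725/1198 ≈ 2.2746)
Q(D) = 394 + 2*D² (Q(D) = (D² + D*D) + 394 = (D² + D²) + 394 = 2*D² + 394 = 394 + 2*D²)
-277941/J + (K*(-277))/Q(456) = -277941/(-15942) + ((2725/1198)*(-277))/(394 + 2*456²) = -277941*(-1/15942) - 754825/(1198*(394 + 2*207936)) = 92647/5314 - 754825/(1198*(394 + 415872)) = 92647/5314 - 754825/1198/416266 = 92647/5314 - 754825/1198*1/416266 = 92647/5314 - 754825/498686668 = 23098906295073/1325010476876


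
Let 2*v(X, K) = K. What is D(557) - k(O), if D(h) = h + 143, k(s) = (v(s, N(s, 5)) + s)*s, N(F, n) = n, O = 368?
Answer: -135644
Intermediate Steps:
v(X, K) = K/2
k(s) = s*(5/2 + s) (k(s) = ((½)*5 + s)*s = (5/2 + s)*s = s*(5/2 + s))
D(h) = 143 + h
D(557) - k(O) = (143 + 557) - 368*(5 + 2*368)/2 = 700 - 368*(5 + 736)/2 = 700 - 368*741/2 = 700 - 1*136344 = 700 - 136344 = -135644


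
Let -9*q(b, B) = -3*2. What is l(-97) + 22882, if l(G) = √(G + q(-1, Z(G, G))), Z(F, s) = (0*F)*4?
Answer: 22882 + 17*I*√3/3 ≈ 22882.0 + 9.815*I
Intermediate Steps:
Z(F, s) = 0 (Z(F, s) = 0*4 = 0)
q(b, B) = ⅔ (q(b, B) = -(-1)*2/3 = -⅑*(-6) = ⅔)
l(G) = √(⅔ + G) (l(G) = √(G + ⅔) = √(⅔ + G))
l(-97) + 22882 = √(6 + 9*(-97))/3 + 22882 = √(6 - 873)/3 + 22882 = √(-867)/3 + 22882 = (17*I*√3)/3 + 22882 = 17*I*√3/3 + 22882 = 22882 + 17*I*√3/3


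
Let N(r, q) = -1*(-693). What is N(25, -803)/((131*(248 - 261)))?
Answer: -693/1703 ≈ -0.40693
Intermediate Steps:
N(r, q) = 693
N(25, -803)/((131*(248 - 261))) = 693/((131*(248 - 261))) = 693/((131*(-13))) = 693/(-1703) = 693*(-1/1703) = -693/1703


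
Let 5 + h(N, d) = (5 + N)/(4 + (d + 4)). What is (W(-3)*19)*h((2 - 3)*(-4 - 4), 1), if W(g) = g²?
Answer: -608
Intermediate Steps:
h(N, d) = -5 + (5 + N)/(8 + d) (h(N, d) = -5 + (5 + N)/(4 + (d + 4)) = -5 + (5 + N)/(4 + (4 + d)) = -5 + (5 + N)/(8 + d))
(W(-3)*19)*h((2 - 3)*(-4 - 4), 1) = ((-3)²*19)*((-35 + (2 - 3)*(-4 - 4) - 5*1)/(8 + 1)) = (9*19)*((-35 - 1*(-8) - 5)/9) = 171*((-35 + 8 - 5)/9) = 171*((⅑)*(-32)) = 171*(-32/9) = -608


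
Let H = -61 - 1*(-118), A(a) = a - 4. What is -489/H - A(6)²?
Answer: -239/19 ≈ -12.579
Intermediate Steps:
A(a) = -4 + a
H = 57 (H = -61 + 118 = 57)
-489/H - A(6)² = -489/57 - (-4 + 6)² = -489/57 - 1*2² = -1*163/19 - 1*4 = -163/19 - 4 = -239/19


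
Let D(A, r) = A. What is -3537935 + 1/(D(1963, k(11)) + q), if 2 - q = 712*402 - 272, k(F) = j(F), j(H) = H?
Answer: -1004727546846/283987 ≈ -3.5379e+6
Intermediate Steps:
k(F) = F
q = -285950 (q = 2 - (712*402 - 272) = 2 - (286224 - 272) = 2 - 1*285952 = 2 - 285952 = -285950)
-3537935 + 1/(D(1963, k(11)) + q) = -3537935 + 1/(1963 - 285950) = -3537935 + 1/(-283987) = -3537935 - 1/283987 = -1004727546846/283987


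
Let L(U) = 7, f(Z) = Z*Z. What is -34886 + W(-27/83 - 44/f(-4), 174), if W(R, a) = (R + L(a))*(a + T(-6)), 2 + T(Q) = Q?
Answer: -68469/2 ≈ -34235.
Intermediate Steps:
T(Q) = -2 + Q
f(Z) = Z²
W(R, a) = (-8 + a)*(7 + R) (W(R, a) = (R + 7)*(a + (-2 - 6)) = (7 + R)*(a - 8) = (7 + R)*(-8 + a) = (-8 + a)*(7 + R))
-34886 + W(-27/83 - 44/f(-4), 174) = -34886 + (-56 - 8*(-27/83 - 44/((-4)²)) + 7*174 + (-27/83 - 44/((-4)²))*174) = -34886 + (-56 - 8*(-27*1/83 - 44/16) + 1218 + (-27*1/83 - 44/16)*174) = -34886 + (-56 - 8*(-27/83 - 44*1/16) + 1218 + (-27/83 - 44*1/16)*174) = -34886 + (-56 - 8*(-27/83 - 11/4) + 1218 + (-27/83 - 11/4)*174) = -34886 + (-56 - 8*(-1021/332) + 1218 - 1021/332*174) = -34886 + (-56 + 2042/83 + 1218 - 88827/166) = -34886 + 1303/2 = -68469/2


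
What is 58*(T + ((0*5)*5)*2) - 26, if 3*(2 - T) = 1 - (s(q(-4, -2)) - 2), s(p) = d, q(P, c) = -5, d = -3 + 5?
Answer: 212/3 ≈ 70.667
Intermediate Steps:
d = 2
s(p) = 2
T = 5/3 (T = 2 - (1 - (2 - 2))/3 = 2 - (1 - 1*0)/3 = 2 - (1 + 0)/3 = 2 - 1/3*1 = 2 - 1/3 = 5/3 ≈ 1.6667)
58*(T + ((0*5)*5)*2) - 26 = 58*(5/3 + ((0*5)*5)*2) - 26 = 58*(5/3 + (0*5)*2) - 26 = 58*(5/3 + 0*2) - 26 = 58*(5/3 + 0) - 26 = 58*(5/3) - 26 = 290/3 - 26 = 212/3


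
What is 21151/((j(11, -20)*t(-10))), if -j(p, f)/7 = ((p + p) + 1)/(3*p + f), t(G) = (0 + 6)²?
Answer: -274963/5796 ≈ -47.440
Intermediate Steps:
t(G) = 36 (t(G) = 6² = 36)
j(p, f) = -7*(1 + 2*p)/(f + 3*p) (j(p, f) = -7*((p + p) + 1)/(3*p + f) = -7*(2*p + 1)/(f + 3*p) = -7*(1 + 2*p)/(f + 3*p))
21151/((j(11, -20)*t(-10))) = 21151/(((7*(-1 - 2*11)/(-20 + 3*11))*36)) = 21151/(((7*(-1 - 22)/(-20 + 33))*36)) = 21151/(((7*(-23)/13)*36)) = 21151/(((7*(1/13)*(-23))*36)) = 21151/((-161/13*36)) = 21151/(-5796/13) = 21151*(-13/5796) = -274963/5796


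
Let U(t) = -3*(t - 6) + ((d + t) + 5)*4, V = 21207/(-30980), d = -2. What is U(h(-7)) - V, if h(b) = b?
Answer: 733747/30980 ≈ 23.685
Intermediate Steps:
V = -21207/30980 (V = 21207*(-1/30980) = -21207/30980 ≈ -0.68454)
U(t) = 30 + t (U(t) = -3*(t - 6) + ((-2 + t) + 5)*4 = -3*(-6 + t) + (3 + t)*4 = (18 - 3*t) + (12 + 4*t) = 30 + t)
U(h(-7)) - V = (30 - 7) - 1*(-21207/30980) = 23 + 21207/30980 = 733747/30980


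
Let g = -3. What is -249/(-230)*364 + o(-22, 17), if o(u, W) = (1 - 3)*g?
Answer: 46008/115 ≈ 400.07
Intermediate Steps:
o(u, W) = 6 (o(u, W) = (1 - 3)*(-3) = -2*(-3) = 6)
-249/(-230)*364 + o(-22, 17) = -249/(-230)*364 + 6 = -249*(-1/230)*364 + 6 = (249/230)*364 + 6 = 45318/115 + 6 = 46008/115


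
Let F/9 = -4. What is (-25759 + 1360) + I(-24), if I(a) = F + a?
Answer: -24459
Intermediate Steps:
F = -36 (F = 9*(-4) = -36)
I(a) = -36 + a
(-25759 + 1360) + I(-24) = (-25759 + 1360) + (-36 - 24) = -24399 - 60 = -24459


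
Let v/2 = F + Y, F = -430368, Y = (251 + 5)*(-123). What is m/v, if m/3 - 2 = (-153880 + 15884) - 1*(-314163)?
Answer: -176169/307904 ≈ -0.57216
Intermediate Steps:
Y = -31488 (Y = 256*(-123) = -31488)
m = 528507 (m = 6 + 3*((-153880 + 15884) - 1*(-314163)) = 6 + 3*(-137996 + 314163) = 6 + 3*176167 = 6 + 528501 = 528507)
v = -923712 (v = 2*(-430368 - 31488) = 2*(-461856) = -923712)
m/v = 528507/(-923712) = 528507*(-1/923712) = -176169/307904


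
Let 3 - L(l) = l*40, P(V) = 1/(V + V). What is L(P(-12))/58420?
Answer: 7/87630 ≈ 7.9881e-5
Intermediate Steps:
P(V) = 1/(2*V)
L(l) = 3 - 40*l (L(l) = 3 - l*40 = 3 - 40*l)
L(P(-12))/58420 = (3 - 20/(-12))/58420 = (3 - 20*(-1)/12)*(1/58420) = (3 - 40*(-1/24))*(1/58420) = (3 + 5/3)*(1/58420) = (14/3)*(1/58420) = 7/87630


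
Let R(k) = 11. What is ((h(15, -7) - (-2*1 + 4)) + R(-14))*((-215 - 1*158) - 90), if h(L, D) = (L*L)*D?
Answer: 725058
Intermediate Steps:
h(L, D) = D*L**2 (h(L, D) = L**2*D = D*L**2)
((h(15, -7) - (-2*1 + 4)) + R(-14))*((-215 - 1*158) - 90) = ((-7*15**2 - (-2*1 + 4)) + 11)*((-215 - 1*158) - 90) = ((-7*225 - (-2 + 4)) + 11)*((-215 - 158) - 90) = ((-1575 - 1*2) + 11)*(-373 - 90) = ((-1575 - 2) + 11)*(-463) = (-1577 + 11)*(-463) = -1566*(-463) = 725058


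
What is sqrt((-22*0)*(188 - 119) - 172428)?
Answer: 2*I*sqrt(43107) ≈ 415.24*I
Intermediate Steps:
sqrt((-22*0)*(188 - 119) - 172428) = sqrt(0*69 - 172428) = sqrt(0 - 172428) = sqrt(-172428) = 2*I*sqrt(43107)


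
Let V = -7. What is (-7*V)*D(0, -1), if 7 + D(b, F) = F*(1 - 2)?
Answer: -294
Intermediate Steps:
D(b, F) = -7 - F (D(b, F) = -7 + F*(1 - 2) = -7 + F*(-1) = -7 - F)
(-7*V)*D(0, -1) = (-7*(-7))*(-7 - 1*(-1)) = 49*(-7 + 1) = 49*(-6) = -294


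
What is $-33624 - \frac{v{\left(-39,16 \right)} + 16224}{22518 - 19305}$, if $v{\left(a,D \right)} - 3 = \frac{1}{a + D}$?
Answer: $- \frac{2485153196}{73899} \approx -33629.0$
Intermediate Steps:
$v{\left(a,D \right)} = 3 + \frac{1}{D + a}$ ($v{\left(a,D \right)} = 3 + \frac{1}{a + D} = 3 + \frac{1}{D + a}$)
$-33624 - \frac{v{\left(-39,16 \right)} + 16224}{22518 - 19305} = -33624 - \frac{\frac{1 + 3 \cdot 16 + 3 \left(-39\right)}{16 - 39} + 16224}{22518 - 19305} = -33624 - \frac{\frac{1 + 48 - 117}{-23} + 16224}{3213} = -33624 - \left(\left(- \frac{1}{23}\right) \left(-68\right) + 16224\right) \frac{1}{3213} = -33624 - \left(\frac{68}{23} + 16224\right) \frac{1}{3213} = -33624 - \frac{373220}{23} \cdot \frac{1}{3213} = -33624 - \frac{373220}{73899} = - \frac{2485153196}{73899}$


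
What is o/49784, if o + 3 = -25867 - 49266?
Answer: -9392/6223 ≈ -1.5092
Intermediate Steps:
o = -75136 (o = -3 + (-25867 - 49266) = -3 - 75133 = -75136)
o/49784 = -75136/49784 = -75136*1/49784 = -9392/6223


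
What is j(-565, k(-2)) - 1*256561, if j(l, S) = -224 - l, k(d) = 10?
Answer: -256220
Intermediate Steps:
j(-565, k(-2)) - 1*256561 = (-224 - 1*(-565)) - 1*256561 = (-224 + 565) - 256561 = 341 - 256561 = -256220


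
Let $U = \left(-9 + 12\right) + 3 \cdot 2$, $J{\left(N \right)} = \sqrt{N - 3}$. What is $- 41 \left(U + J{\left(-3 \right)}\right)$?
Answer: $-369 - 41 i \sqrt{6} \approx -369.0 - 100.43 i$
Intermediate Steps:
$J{\left(N \right)} = \sqrt{-3 + N}$
$U = 9$ ($U = 3 + 6 = 9$)
$- 41 \left(U + J{\left(-3 \right)}\right) = - 41 \left(9 + \sqrt{-3 - 3}\right) = - 41 \left(9 + \sqrt{-6}\right) = - 41 \left(9 + i \sqrt{6}\right) = -369 - 41 i \sqrt{6}$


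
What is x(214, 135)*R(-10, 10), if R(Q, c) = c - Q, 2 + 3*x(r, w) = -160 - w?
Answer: -1980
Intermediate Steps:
x(r, w) = -54 - w/3 (x(r, w) = -⅔ + (-160 - w)/3 = -⅔ + (-160/3 - w/3) = -54 - w/3)
x(214, 135)*R(-10, 10) = (-54 - ⅓*135)*(10 - 1*(-10)) = (-54 - 45)*(10 + 10) = -99*20 = -1980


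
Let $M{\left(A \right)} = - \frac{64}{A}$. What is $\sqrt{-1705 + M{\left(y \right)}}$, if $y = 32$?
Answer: $i \sqrt{1707} \approx 41.316 i$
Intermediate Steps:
$\sqrt{-1705 + M{\left(y \right)}} = \sqrt{-1705 - \frac{64}{32}} = \sqrt{-1705 - 2} = \sqrt{-1707} = i \sqrt{1707}$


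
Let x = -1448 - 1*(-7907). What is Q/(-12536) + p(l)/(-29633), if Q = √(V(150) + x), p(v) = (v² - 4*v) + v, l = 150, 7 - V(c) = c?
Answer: -22050/29633 - √1579/6268 ≈ -0.75044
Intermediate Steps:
V(c) = 7 - c
x = 6459 (x = -1448 + 7907 = 6459)
p(v) = v² - 3*v
Q = 2*√1579 (Q = √((7 - 1*150) + 6459) = √((7 - 150) + 6459) = √(-143 + 6459) = √6316 = 2*√1579 ≈ 79.473)
Q/(-12536) + p(l)/(-29633) = (2*√1579)/(-12536) + (150*(-3 + 150))/(-29633) = (2*√1579)*(-1/12536) + (150*147)*(-1/29633) = -√1579/6268 + 22050*(-1/29633) = -√1579/6268 - 22050/29633 = -22050/29633 - √1579/6268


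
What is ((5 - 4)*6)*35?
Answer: 210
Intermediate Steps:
((5 - 4)*6)*35 = (1*6)*35 = 6*35 = 210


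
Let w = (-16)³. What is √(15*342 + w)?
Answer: √1034 ≈ 32.156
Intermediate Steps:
w = -4096
√(15*342 + w) = √(15*342 - 4096) = √(5130 - 4096) = √1034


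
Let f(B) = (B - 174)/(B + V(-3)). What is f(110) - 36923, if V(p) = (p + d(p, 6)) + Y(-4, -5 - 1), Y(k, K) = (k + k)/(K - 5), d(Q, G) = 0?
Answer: -43754459/1185 ≈ -36924.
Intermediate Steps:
Y(k, K) = 2*k/(-5 + K) (Y(k, K) = (2*k)/(-5 + K) = 2*k/(-5 + K))
V(p) = 8/11 + p (V(p) = (p + 0) + 2*(-4)/(-5 + (-5 - 1)) = p + 2*(-4)/(-5 - 6) = p + 2*(-4)/(-11) = p + 2*(-4)*(-1/11) = p + 8/11 = 8/11 + p)
f(B) = (-174 + B)/(-25/11 + B) (f(B) = (B - 174)/(B + (8/11 - 3)) = (-174 + B)/(B - 25/11) = (-174 + B)/(-25/11 + B))
f(110) - 36923 = 11*(174 - 1*110)/(25 - 11*110) - 36923 = 11*(174 - 110)/(25 - 1210) - 36923 = 11*64/(-1185) - 36923 = 11*(-1/1185)*64 - 36923 = -704/1185 - 36923 = -43754459/1185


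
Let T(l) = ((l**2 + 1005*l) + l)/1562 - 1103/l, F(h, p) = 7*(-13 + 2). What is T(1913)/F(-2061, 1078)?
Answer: -10680559025/230084162 ≈ -46.420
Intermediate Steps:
F(h, p) = -77 (F(h, p) = 7*(-11) = -77)
T(l) = -1103/l + l**2/1562 + 503*l/781 (T(l) = (l**2 + 1006*l)*(1/1562) - 1103/l = (l**2/1562 + 503*l/781) - 1103/l = -1103/l + l**2/1562 + 503*l/781)
T(1913)/F(-2061, 1078) = ((1/1562)*(-1722886 + 1913**2*(1006 + 1913))/1913)/(-77) = ((1/1562)*(1/1913)*(-1722886 + 3659569*2919))*(-1/77) = ((1/1562)*(1/1913)*(-1722886 + 10682281911))*(-1/77) = ((1/1562)*(1/1913)*10680559025)*(-1/77) = (10680559025/2988106)*(-1/77) = -10680559025/230084162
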